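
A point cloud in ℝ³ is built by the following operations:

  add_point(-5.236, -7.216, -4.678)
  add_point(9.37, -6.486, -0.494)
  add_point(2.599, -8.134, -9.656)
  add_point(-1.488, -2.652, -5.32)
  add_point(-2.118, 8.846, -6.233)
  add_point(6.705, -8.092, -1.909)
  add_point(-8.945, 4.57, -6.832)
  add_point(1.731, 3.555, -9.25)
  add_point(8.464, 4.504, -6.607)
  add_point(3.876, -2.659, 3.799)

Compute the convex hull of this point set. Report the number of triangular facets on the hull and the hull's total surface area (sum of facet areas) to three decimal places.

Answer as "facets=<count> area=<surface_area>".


Points on the hull: [0, 1, 2, 4, 5, 6, 7, 8, 9] (9 of 10).

Area of each hull facet:
  f1: (p8, p2, p1) → 69.1476
  f2: (p9, p4, p6) → 66.2251
  f3: (p9, p8, p1) → 49.0511
  f4: (p9, p8, p4) → 76.1638
  f5: (p7, p4, p6) → 29.0856
  f6: (p7, p2, p6) → 63.5110
  f7: (p7, p8, p4) → 25.4744
  f8: (p7, p8, p2) → 42.6627
  f9: (p0, p2, p6) → 56.6506
  f10: (p0, p9, p6) → 83.1095
  f11: (p5, p9, p1) → 13.5393
  f12: (p5, p0, p9) → 50.1749
  f13: (p5, p2, p1) → 10.1912
  f14: (p5, p0, p2) → 40.7668
Σ area = 675.753

Check V−E+F: 9 − 21 + 14 = 2.

facets=14 area=675.753


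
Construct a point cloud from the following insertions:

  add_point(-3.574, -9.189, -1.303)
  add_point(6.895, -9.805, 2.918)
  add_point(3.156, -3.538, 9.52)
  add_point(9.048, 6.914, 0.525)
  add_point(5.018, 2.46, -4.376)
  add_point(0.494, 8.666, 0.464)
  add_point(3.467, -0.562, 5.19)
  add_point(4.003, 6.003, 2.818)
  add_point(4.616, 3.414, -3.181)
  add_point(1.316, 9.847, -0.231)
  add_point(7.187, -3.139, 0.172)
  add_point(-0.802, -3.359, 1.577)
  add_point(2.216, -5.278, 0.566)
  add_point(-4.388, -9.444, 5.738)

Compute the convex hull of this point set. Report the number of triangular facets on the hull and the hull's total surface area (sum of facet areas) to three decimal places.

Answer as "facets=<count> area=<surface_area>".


facets=16 area=612.170

Extreme-point indices: [0, 1, 2, 3, 4, 5, 7, 9, 10, 13] — 10 of 14 on the boundary.

Facet areas (half cross-product norm):
  f1: (p9, p4, p3) → 30.2860
  f2: (p2, p1, p13) → 47.7855
  f3: (p2, p1, p3) → 73.3546
  f4: (p0, p1, p13) → 38.6410
  f5: (p0, p4, p1) → 76.0107
  f6: (p0, p9, p4) → 65.1702
  f7: (p10, p1, p3) → 15.9247
  f8: (p10, p4, p3) → 29.0377
  f9: (p10, p4, p1) → 11.5685
  f10: (p5, p2, p13) → 78.9616
  f11: (p5, p2, p9) → 8.1375
  f12: (p5, p0, p13) → 65.2022
  f13: (p5, p0, p9) → 9.0266
  f14: (p7, p9, p3) → 15.6332
  f15: (p7, p2, p3) → 29.6127
  f16: (p7, p2, p9) → 17.8174
Σ area = 612.170

Euler: V−E+F = 10−24+16 = 2.


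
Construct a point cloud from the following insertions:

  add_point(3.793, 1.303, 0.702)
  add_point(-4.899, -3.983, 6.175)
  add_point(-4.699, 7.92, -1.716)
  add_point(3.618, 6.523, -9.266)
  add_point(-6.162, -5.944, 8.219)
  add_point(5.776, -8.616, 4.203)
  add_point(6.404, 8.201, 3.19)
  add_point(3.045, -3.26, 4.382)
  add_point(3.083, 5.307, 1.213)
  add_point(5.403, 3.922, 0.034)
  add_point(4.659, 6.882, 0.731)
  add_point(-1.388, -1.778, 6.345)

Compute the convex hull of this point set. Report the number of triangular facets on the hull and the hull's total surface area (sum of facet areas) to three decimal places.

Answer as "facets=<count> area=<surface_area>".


facets=6 area=603.164

Hull vertices (5/12): indices [2, 3, 4, 5, 6].

Per-facet area ½‖(b−a)×(c−a)‖:
  f1: (p5, p6, p4) → 107.2468
  f2: (p3, p5, p4) → 131.0500
  f3: (p3, p5, p6) → 108.1718
  f4: (p2, p6, p4) → 102.9386
  f5: (p2, p3, p4) → 90.7608
  f6: (p2, p3, p6) → 62.9956
Σ area = 603.164

Euler: V−E+F = 5−9+6 = 2.


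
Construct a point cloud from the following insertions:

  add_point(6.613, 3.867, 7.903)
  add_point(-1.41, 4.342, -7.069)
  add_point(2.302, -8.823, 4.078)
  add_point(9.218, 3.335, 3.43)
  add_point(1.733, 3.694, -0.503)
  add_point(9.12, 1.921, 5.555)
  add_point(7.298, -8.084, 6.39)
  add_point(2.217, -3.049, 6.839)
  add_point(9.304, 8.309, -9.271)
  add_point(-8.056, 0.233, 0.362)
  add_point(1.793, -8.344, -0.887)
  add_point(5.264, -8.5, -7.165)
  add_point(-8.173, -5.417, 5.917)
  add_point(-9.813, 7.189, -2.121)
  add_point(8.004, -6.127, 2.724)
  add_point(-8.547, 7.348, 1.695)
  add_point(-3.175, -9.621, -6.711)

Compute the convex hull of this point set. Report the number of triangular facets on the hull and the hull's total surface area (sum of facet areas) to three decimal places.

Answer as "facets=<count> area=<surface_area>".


Points on the hull: [0, 1, 2, 3, 5, 6, 7, 8, 11, 12, 13, 14, 15, 16] (14 of 17).

Triangle areas on the boundary:
  f1: (p12, p16, p13) → 104.9960
  f2: (p1, p8, p13) → 38.5254
  f3: (p1, p16, p13) → 70.5672
  f4: (p1, p16, p8) → 72.7911
  f5: (p15, p8, p13) → 41.0983
  f6: (p15, p0, p8) → 144.6423
  f7: (p15, p12, p13) → 26.0628
  f8: (p15, p12, p0) → 105.9695
  f9: (p11, p16, p8) → 69.1723
  f10: (p11, p14, p8) → 90.4674
  f11: (p6, p5, p0) → 19.0735
  f12: (p6, p5, p14) → 17.8705
  f13: (p6, p11, p14) → 16.5107
  f14: (p3, p0, p8) → 22.8024
  f15: (p3, p5, p0) → 4.8867
  f16: (p3, p14, p8) → 62.3814
  f17: (p3, p5, p14) → 10.6426
  f18: (p7, p12, p0) → 30.9827
  f19: (p7, p6, p0) → 28.8957
  f20: (p7, p6, p12) → 32.5598
  f21: (p2, p12, p16) → 65.4309
  f22: (p2, p6, p12) → 21.0436
  f23: (p2, p11, p16) → 47.1813
  f24: (p2, p6, p11) → 31.8340
Σ area = 1176.388

Check V−E+F: 14 − 36 + 24 = 2.

facets=24 area=1176.388


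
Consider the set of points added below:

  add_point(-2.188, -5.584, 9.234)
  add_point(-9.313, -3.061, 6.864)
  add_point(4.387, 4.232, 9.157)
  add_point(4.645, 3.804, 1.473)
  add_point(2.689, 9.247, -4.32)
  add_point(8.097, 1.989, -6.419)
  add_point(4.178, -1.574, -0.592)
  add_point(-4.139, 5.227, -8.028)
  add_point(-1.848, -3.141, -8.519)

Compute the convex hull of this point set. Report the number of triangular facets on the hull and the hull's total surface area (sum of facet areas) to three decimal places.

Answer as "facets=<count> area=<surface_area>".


Extreme-point indices: [0, 1, 2, 4, 5, 6, 7, 8] — 8 of 9 on the boundary.

Per-facet area ½‖(b−a)×(c−a)‖:
  f1: (p2, p4, p1) → 113.2432
  f2: (p2, p4, p5) → 66.7108
  f3: (p7, p4, p1) → 77.6176
  f4: (p7, p8, p1) → 73.2059
  f5: (p7, p4, p5) → 40.6417
  f6: (p7, p8, p5) → 48.3228
  f7: (p0, p2, p1) → 45.4958
  f8: (p0, p8, p1) → 67.1917
  f9: (p6, p2, p5) → 41.0492
  f10: (p6, p0, p2) → 60.5376
  f11: (p6, p8, p5) → 38.7672
  f12: (p6, p0, p8) → 60.1171
Σ area = 732.901

Euler: V−E+F = 8−18+12 = 2.

facets=12 area=732.901


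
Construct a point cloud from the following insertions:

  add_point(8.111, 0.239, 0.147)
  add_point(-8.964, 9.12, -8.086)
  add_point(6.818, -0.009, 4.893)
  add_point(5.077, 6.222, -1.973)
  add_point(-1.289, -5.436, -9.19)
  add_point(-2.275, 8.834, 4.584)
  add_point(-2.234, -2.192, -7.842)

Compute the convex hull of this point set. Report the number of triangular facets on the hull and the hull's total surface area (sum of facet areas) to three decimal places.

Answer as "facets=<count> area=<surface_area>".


facets=8 area=548.310

6 of the 7 inputs are extreme points: [0, 1, 2, 3, 4, 5].

Triangle areas on the boundary:
  f1: (p2, p4, p0) → 31.9913
  f2: (p5, p4, p1) → 116.3326
  f3: (p5, p2, p4) → 107.6372
  f4: (p3, p4, p1) → 106.7330
  f5: (p3, p4, p0) → 50.1904
  f6: (p3, p5, p1) → 71.1173
  f7: (p3, p2, p0) → 16.9009
  f8: (p3, p5, p2) → 47.4075
Σ area = 548.310

Euler: V−E+F = 6−12+8 = 2.


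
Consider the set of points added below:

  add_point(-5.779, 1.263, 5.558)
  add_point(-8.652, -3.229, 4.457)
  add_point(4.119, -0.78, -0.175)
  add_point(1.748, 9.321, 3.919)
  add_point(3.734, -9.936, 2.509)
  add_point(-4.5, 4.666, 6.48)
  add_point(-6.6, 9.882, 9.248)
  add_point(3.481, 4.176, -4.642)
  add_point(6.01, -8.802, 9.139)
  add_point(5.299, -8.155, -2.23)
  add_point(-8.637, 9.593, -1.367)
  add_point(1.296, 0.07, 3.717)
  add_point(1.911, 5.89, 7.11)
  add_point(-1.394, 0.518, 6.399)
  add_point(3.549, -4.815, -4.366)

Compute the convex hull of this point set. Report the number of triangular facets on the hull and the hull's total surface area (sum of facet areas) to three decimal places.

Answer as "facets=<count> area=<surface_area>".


Extreme-point indices: [1, 3, 4, 6, 7, 8, 9, 10, 12, 14] — 10 of 15 on the boundary.

Facet areas (half cross-product norm):
  f1: (p6, p8, p1) → 115.0188
  f2: (p10, p6, p1) → 70.3779
  f3: (p9, p7, p8) → 70.0630
  f4: (p3, p7, p8) → 93.9282
  f5: (p3, p10, p6) → 49.8153
  f6: (p3, p10, p7) → 57.6487
  f7: (p4, p8, p1) → 50.3396
  f8: (p4, p9, p1) → 36.7406
  f9: (p4, p9, p8) → 13.6770
  f10: (p14, p10, p1) → 105.4575
  f11: (p14, p9, p1) → 32.5734
  f12: (p14, p10, p7) → 56.4815
  f13: (p14, p9, p7) → 11.9880
  f14: (p12, p6, p8) → 59.2669
  f15: (p12, p3, p8) → 21.7507
  f16: (p12, p3, p6) → 22.2190
Σ area = 867.346

Euler characteristic 10−24+16 = 2 ✓

facets=16 area=867.346


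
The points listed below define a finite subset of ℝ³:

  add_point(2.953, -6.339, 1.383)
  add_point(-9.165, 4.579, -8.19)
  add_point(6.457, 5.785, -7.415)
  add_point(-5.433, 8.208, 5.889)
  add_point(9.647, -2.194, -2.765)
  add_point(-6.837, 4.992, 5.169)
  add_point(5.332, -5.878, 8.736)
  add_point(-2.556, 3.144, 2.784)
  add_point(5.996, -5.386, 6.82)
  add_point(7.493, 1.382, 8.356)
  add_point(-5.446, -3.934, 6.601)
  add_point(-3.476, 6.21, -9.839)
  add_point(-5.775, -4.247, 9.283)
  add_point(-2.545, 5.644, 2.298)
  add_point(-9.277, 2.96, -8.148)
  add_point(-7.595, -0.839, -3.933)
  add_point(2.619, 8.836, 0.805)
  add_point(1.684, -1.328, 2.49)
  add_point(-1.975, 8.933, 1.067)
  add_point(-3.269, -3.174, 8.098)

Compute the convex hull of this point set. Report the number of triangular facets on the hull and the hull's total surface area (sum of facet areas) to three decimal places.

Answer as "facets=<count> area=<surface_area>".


facets=28 area=985.324

Extreme-point indices: [0, 1, 2, 3, 4, 5, 6, 8, 9, 10, 11, 12, 14, 15, 16, 18] — 16 of 20 on the boundary.

Triangle areas on the boundary:
  f1: (p2, p9, p4) → 57.4549
  f2: (p0, p4, p14) → 80.4266
  f3: (p3, p9, p12) → 84.7533
  f4: (p11, p4, p14) → 55.7426
  f5: (p11, p2, p4) → 44.2966
  f6: (p16, p2, p9) → 54.9184
  f7: (p16, p3, p18) → 10.7851
  f8: (p16, p3, p9) → 55.6828
  f9: (p16, p11, p18) → 26.0291
  f10: (p16, p11, p2) → 47.9926
  f11: (p15, p12, p14) → 19.3523
  f12: (p15, p0, p14) → 23.5605
  f13: (p6, p9, p12) → 42.1706
  f14: (p6, p0, p12) → 42.1398
  f15: (p6, p9, p4) → 44.2290
  f16: (p5, p12, p14) → 66.8800
  f17: (p5, p3, p12) → 13.1241
  f18: (p1, p3, p18) → 36.4379
  f19: (p1, p11, p18) → 34.7461
  f20: (p1, p11, p14) → 4.6976
  f21: (p1, p5, p14) → 11.0106
  f22: (p1, p5, p3) → 23.2365
  f23: (p10, p0, p12) → 11.2924
  f24: (p10, p15, p12) → 5.3169
  f25: (p10, p15, p0) → 54.9829
  f26: (p8, p0, p4) → 28.0325
  f27: (p8, p6, p4) → 0.7846
  f28: (p8, p6, p0) → 5.2471
Σ area = 985.324

Euler characteristic 16−42+28 = 2 ✓


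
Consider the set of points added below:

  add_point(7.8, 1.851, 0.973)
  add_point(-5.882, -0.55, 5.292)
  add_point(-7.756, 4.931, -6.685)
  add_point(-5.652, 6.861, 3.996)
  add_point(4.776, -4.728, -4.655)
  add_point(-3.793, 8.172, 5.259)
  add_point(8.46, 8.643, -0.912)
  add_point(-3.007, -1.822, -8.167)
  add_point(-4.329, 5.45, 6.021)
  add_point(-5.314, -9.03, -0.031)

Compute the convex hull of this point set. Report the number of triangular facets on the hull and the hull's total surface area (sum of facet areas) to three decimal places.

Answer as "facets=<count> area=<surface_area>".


10 of the 10 inputs are extreme points: [0, 1, 2, 3, 4, 5, 6, 7, 8, 9].

Facet areas (half cross-product norm):
  f1: (p5, p6, p2) → 88.4074
  f2: (p1, p9, p2) → 66.2152
  f3: (p7, p9, p2) → 44.7996
  f4: (p7, p4, p9) → 47.5621
  f5: (p7, p6, p2) → 70.5892
  f6: (p7, p4, p6) → 64.7686
  f7: (p3, p5, p2) → 10.3711
  f8: (p3, p5, p8) → 3.2809
  f9: (p3, p1, p2) → 41.6065
  f10: (p3, p1, p8) → 8.3820
  f11: (p0, p4, p6) → 26.9910
  f12: (p0, p1, p8) → 42.3804
  f13: (p0, p4, p9) → 52.0618
  f14: (p0, p1, p9) → 72.7555
  f15: (p0, p5, p6) → 47.2211
  f16: (p0, p5, p8) → 19.5928
Σ area = 706.985

Euler characteristic 10−24+16 = 2 ✓

facets=16 area=706.985


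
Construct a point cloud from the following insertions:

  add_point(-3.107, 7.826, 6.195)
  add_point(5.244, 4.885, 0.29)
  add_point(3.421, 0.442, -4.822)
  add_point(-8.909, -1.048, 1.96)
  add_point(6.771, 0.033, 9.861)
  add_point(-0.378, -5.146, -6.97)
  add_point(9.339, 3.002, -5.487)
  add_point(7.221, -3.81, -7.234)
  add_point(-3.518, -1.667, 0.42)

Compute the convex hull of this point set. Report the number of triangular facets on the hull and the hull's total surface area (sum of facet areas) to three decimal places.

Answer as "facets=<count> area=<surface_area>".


8 of the 9 inputs are extreme points: [0, 1, 2, 3, 4, 5, 6, 7].

Facet areas (half cross-product norm):
  f1: (p4, p0, p3) → 74.7877
  f2: (p7, p4, p6) → 58.1729
  f3: (p2, p0, p3) → 75.7640
  f4: (p2, p0, p6) → 45.9607
  f5: (p1, p0, p6) → 12.5204
  f6: (p1, p4, p6) → 34.3329
  f7: (p1, p4, p0) → 55.7568
  f8: (p5, p7, p6) → 25.5102
  f9: (p5, p2, p6) → 14.6806
  f10: (p5, p2, p3) → 45.8758
  f11: (p5, p4, p3) → 110.6131
  f12: (p5, p7, p4) → 67.6419
Σ area = 621.617

Check V−E+F: 8 − 18 + 12 = 2.

facets=12 area=621.617


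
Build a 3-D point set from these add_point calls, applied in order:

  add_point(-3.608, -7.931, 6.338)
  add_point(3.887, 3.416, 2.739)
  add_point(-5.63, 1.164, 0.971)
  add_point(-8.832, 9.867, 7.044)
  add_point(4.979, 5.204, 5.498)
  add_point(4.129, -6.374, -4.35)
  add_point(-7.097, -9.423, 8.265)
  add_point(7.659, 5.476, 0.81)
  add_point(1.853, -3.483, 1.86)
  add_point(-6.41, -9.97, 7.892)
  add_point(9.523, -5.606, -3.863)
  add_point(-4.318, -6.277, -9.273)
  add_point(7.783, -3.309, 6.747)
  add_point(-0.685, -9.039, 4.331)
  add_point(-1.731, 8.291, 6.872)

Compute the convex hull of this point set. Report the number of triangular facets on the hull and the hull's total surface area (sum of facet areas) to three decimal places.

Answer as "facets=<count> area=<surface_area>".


Points on the hull: [3, 4, 5, 6, 7, 9, 10, 11, 12, 13, 14] (11 of 15).

Facet areas (half cross-product norm):
  f1: (p11, p6, p3) → 170.6609
  f2: (p5, p11, p10) → 11.9101
  f3: (p7, p12, p10) → 54.2604
  f4: (p7, p11, p3) → 172.9249
  f5: (p7, p11, p10) → 90.4576
  f6: (p13, p12, p10) → 56.4867
  f7: (p13, p5, p10) → 25.4712
  f8: (p13, p5, p11) → 50.2323
  f9: (p4, p7, p12) → 24.4623
  f10: (p9, p12, p6) → 6.7502
  f11: (p9, p13, p12) → 27.6993
  f12: (p9, p11, p6) → 7.9174
  f13: (p9, p13, p11) → 46.4347
  f14: (p14, p4, p12) → 26.1750
  f15: (p14, p6, p3) → 67.3226
  f16: (p14, p12, p6) → 115.9242
  f17: (p14, p7, p3) → 21.3644
  f18: (p14, p4, p7) → 16.5361
Σ area = 992.990

Check V−E+F: 11 − 27 + 18 = 2.

facets=18 area=992.990


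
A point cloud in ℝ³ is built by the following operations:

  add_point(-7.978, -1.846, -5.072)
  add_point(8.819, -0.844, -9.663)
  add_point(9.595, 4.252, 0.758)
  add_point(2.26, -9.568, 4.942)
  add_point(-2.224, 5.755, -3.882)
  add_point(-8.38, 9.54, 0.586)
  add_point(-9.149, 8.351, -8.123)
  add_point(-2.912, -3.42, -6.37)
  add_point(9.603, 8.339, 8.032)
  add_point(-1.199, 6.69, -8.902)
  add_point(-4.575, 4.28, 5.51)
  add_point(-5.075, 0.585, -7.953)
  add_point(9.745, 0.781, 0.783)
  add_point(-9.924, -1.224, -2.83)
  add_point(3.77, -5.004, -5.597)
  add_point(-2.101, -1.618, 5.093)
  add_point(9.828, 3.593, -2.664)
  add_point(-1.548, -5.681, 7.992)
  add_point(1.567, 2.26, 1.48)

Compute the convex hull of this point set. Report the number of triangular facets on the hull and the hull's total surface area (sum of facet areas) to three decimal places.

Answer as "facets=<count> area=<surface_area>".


facets=26 area=1139.690

15 of the 19 inputs are extreme points: [0, 1, 3, 5, 6, 7, 8, 9, 10, 11, 12, 13, 14, 16, 17].

Area of each hull facet:
  f1: (p17, p3, p13) → 44.1512
  f2: (p17, p8, p3) → 55.5415
  f3: (p12, p8, p16) → 23.2240
  f4: (p12, p8, p3) → 66.2975
  f5: (p12, p1, p16) → 17.6484
  f6: (p12, p1, p3) → 70.5884
  f7: (p14, p1, p3) → 28.0002
  f8: (p11, p1, p6) → 51.6963
  f9: (p9, p1, p16) → 50.4225
  f10: (p9, p1, p6) → 21.7676
  f11: (p9, p8, p16) → 72.1901
  f12: (p9, p6, p8) → 74.4063
  f13: (p0, p6, p13) → 16.2152
  f14: (p0, p11, p6) → 20.5230
  f15: (p0, p3, p13) → 24.6496
  f16: (p5, p6, p8) → 76.8728
  f17: (p5, p6, p13) → 45.2809
  f18: (p7, p0, p11) → 10.7408
  f19: (p7, p14, p1) → 23.7546
  f20: (p7, p11, p1) → 29.6020
  f21: (p7, p14, p3) → 39.9373
  f22: (p7, p0, p3) → 36.3753
  f23: (p10, p17, p8) → 79.9445
  f24: (p10, p5, p8) → 56.6468
  f25: (p10, p17, p13) → 59.9853
  f26: (p10, p5, p13) → 43.2278
Σ area = 1139.690

Euler characteristic 15−39+26 = 2 ✓


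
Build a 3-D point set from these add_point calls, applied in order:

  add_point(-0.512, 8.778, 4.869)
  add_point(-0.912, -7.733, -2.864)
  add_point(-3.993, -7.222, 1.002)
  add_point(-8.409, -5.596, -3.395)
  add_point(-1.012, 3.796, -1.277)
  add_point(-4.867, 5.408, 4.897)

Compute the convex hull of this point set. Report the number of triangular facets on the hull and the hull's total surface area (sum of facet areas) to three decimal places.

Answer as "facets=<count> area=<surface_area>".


6 of the 6 inputs are extreme points: [0, 1, 2, 3, 4, 5].

Area of each hull facet:
  f1: (p2, p1, p3) → 15.9526
  f2: (p2, p5, p3) → 42.4989
  f3: (p2, p1, p0) → 41.3460
  f4: (p2, p5, p0) → 30.9302
  f5: (p4, p1, p3) → 43.7809
  f6: (p4, p1, p0) → 31.6386
  f7: (p4, p5, p3) → 45.2568
  f8: (p4, p5, p0) → 19.7003
Σ area = 271.104

Euler characteristic 6−12+8 = 2 ✓

facets=8 area=271.104


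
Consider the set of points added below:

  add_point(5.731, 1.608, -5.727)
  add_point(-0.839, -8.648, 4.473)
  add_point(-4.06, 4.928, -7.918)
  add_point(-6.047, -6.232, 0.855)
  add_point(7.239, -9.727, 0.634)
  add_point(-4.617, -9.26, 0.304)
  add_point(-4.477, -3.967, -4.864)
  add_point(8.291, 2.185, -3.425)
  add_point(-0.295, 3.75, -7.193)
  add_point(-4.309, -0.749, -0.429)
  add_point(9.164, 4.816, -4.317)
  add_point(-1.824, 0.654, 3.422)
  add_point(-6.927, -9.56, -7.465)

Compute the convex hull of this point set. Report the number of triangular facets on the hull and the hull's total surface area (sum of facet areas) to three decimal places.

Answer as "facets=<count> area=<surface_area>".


facets=18 area=675.476

Hull vertices (11/13): indices [0, 1, 2, 3, 4, 5, 8, 9, 10, 11, 12].

Area of each hull facet:
  f1: (p0, p4, p12) → 100.0051
  f2: (p0, p4, p10) → 30.1113
  f3: (p3, p2, p12) → 62.2377
  f4: (p11, p2, p10) → 76.6544
  f5: (p11, p4, p10) → 90.9026
  f6: (p11, p1, p4) → 41.8203
  f7: (p11, p3, p1) → 27.8110
  f8: (p8, p2, p10) → 8.1053
  f9: (p8, p0, p10) → 13.9976
  f10: (p8, p2, p12) → 29.4491
  f11: (p8, p0, p12) → 48.4323
  f12: (p5, p3, p12) → 13.7304
  f13: (p5, p3, p1) → 9.5827
  f14: (p5, p4, p12) → 45.7702
  f15: (p5, p1, p4) → 24.5325
  f16: (p9, p3, p2) → 18.5343
  f17: (p9, p11, p2) → 20.1246
  f18: (p9, p11, p3) → 13.6748
Σ area = 675.476

Euler characteristic 11−27+18 = 2 ✓


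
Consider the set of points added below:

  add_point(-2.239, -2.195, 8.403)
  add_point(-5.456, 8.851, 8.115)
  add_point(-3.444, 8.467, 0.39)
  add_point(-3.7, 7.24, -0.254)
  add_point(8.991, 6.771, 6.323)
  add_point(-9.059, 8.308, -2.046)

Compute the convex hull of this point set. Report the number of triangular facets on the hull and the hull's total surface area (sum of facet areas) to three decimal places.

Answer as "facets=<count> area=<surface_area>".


facets=8 area=347.566

6 of the 6 inputs are extreme points: [0, 1, 2, 3, 4, 5].

Triangle areas on the boundary:
  f1: (p1, p0, p5) → 61.9685
  f2: (p1, p0, p4) → 77.2817
  f3: (p3, p0, p5) → 33.0761
  f4: (p3, p0, p4) → 83.0492
  f5: (p2, p1, p5) → 24.1707
  f6: (p2, p1, p4) → 54.5479
  f7: (p2, p3, p5) → 4.0061
  f8: (p2, p3, p4) → 9.4662
Σ area = 347.566

Euler characteristic 6−12+8 = 2 ✓


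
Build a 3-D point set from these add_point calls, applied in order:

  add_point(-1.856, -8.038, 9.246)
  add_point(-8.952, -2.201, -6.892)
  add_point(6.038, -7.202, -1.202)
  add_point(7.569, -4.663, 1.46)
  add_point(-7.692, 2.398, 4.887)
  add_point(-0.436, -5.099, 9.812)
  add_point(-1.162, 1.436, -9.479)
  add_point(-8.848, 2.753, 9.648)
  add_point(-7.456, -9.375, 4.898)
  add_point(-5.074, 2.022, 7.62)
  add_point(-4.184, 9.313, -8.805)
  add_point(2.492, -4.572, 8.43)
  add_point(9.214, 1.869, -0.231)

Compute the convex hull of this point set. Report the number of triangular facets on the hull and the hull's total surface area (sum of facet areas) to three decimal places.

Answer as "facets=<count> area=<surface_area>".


Points on the hull: [0, 1, 2, 3, 5, 6, 7, 8, 10, 11, 12] (11 of 13).

Triangle areas on the boundary:
  f1: (p7, p10, p1) → 108.0752
  f2: (p7, p10, p12) → 161.3305
  f3: (p6, p10, p1) → 37.9562
  f4: (p6, p10, p12) → 57.8376
  f5: (p2, p6, p12) → 63.1289
  f6: (p2, p6, p1) → 62.6584
  f7: (p3, p2, p12) → 11.7533
  f8: (p8, p2, p1) → 98.2833
  f9: (p8, p7, p1) → 89.4034
  f10: (p11, p3, p12) → 28.3058
  f11: (p11, p7, p12) → 83.8738
  f12: (p11, p7, p5) → 15.9256
  f13: (p0, p8, p2) → 47.3343
  f14: (p0, p11, p5) → 4.8437
  f15: (p0, p7, p5) → 18.2457
  f16: (p0, p8, p7) → 44.9622
  f17: (p0, p3, p2) → 25.2413
  f18: (p0, p11, p3) → 19.9714
Σ area = 979.130

Check V−E+F: 11 − 27 + 18 = 2.

facets=18 area=979.130


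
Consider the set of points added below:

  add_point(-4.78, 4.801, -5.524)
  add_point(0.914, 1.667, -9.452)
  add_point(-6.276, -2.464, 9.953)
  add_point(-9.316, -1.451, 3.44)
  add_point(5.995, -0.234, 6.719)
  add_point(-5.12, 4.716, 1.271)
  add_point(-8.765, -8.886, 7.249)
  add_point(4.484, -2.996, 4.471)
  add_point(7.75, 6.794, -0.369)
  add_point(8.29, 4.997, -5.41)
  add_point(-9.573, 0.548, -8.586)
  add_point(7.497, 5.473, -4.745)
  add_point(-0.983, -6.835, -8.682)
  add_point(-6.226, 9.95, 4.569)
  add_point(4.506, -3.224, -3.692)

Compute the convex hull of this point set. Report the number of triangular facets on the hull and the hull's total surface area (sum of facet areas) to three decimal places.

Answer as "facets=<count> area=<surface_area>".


facets=24 area=1038.701

Extreme-point indices: [0, 1, 2, 3, 4, 6, 7, 8, 9, 10, 11, 12, 13, 14] — 14 of 15 on the boundary.

Triangle areas on the boundary:
  f1: (p12, p6, p10) → 97.5188
  f2: (p0, p13, p10) → 33.4524
  f3: (p3, p6, p10) → 40.9989
  f4: (p3, p13, p10) → 72.2237
  f5: (p1, p12, p10) → 43.7584
  f6: (p1, p12, p9) → 34.3590
  f7: (p1, p0, p10) → 26.9494
  f8: (p1, p0, p9) → 33.4419
  f9: (p11, p0, p9) → 5.4266
  f10: (p11, p0, p13) → 70.2888
  f11: (p2, p4, p6) → 44.1141
  f12: (p2, p4, p13) → 84.1227
  f13: (p2, p3, p6) → 25.1788
  f14: (p2, p3, p13) → 42.9872
  f15: (p7, p12, p6) → 104.8905
  f16: (p7, p4, p6) → 24.2851
  f17: (p8, p4, p13) → 74.4906
  f18: (p8, p11, p13) → 32.8591
  f19: (p8, p4, p9) → 24.4611
  f20: (p8, p11, p9) → 2.0033
  f21: (p14, p12, p9) → 31.7085
  f22: (p14, p7, p12) → 26.5629
  f23: (p14, p4, p9) → 49.9802
  f24: (p14, p7, p4) → 12.6393
Σ area = 1038.701

Check V−E+F: 14 − 36 + 24 = 2.


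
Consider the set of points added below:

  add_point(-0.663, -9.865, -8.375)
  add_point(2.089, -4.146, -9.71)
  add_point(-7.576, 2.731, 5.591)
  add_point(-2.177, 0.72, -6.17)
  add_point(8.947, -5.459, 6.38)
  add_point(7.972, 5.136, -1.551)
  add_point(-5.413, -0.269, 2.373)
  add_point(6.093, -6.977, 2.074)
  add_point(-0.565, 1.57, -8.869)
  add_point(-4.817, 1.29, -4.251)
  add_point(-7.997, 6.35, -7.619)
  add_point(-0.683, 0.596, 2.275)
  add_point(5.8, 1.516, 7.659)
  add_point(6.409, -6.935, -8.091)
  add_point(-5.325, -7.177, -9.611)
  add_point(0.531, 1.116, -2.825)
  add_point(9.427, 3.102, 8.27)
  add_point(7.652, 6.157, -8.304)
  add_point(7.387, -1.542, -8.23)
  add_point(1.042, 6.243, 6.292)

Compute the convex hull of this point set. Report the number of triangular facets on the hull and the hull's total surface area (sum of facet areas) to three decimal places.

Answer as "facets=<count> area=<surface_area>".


15 of the 20 inputs are extreme points: [0, 1, 2, 4, 5, 7, 8, 10, 12, 13, 14, 16, 17, 18, 19].

Per-facet area ½‖(b−a)×(c−a)‖:
  f1: (p13, p1, p0) → 17.2025
  f2: (p19, p2, p10) → 63.9426
  f3: (p19, p2, p16) → 29.1660
  f4: (p19, p17, p10) → 111.9510
  f5: (p14, p2, p10) → 94.7110
  f6: (p14, p2, p0) → 49.6406
  f7: (p14, p1, p0) → 17.7820
  f8: (p4, p17, p16) → 74.3361
  f9: (p8, p17, p10) → 37.4214
  f10: (p8, p17, p1) → 29.8703
  f11: (p8, p14, p10) → 44.4070
  f12: (p8, p14, p1) → 25.4353
  f13: (p18, p17, p1) → 20.8736
  f14: (p18, p13, p1) → 13.7086
  f15: (p18, p4, p17) → 56.5096
  f16: (p18, p4, p13) → 40.2584
  f17: (p5, p17, p16) → 3.8441
  f18: (p5, p19, p16) → 42.4001
  f19: (p5, p19, p17) → 26.0585
  f20: (p12, p2, p16) → 12.9718
  f21: (p12, p4, p16) → 15.5362
  f22: (p12, p4, p2) → 46.9537
  f23: (p7, p2, p0) → 108.5384
  f24: (p7, p4, p2) → 45.8920
  f25: (p7, p13, p0) → 38.9512
  f26: (p7, p4, p13) → 17.0754
Σ area = 1085.437

Euler characteristic 15−39+26 = 2 ✓

facets=26 area=1085.437


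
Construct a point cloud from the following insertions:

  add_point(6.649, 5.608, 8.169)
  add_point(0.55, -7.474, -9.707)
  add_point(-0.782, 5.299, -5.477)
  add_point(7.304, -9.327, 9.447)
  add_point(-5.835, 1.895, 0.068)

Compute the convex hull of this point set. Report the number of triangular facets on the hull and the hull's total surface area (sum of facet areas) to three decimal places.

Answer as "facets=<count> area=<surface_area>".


5 of the 5 inputs are extreme points: [0, 1, 2, 3, 4].

Per-facet area ½‖(b−a)×(c−a)‖:
  f1: (p0, p3, p4) → 113.5762
  f2: (p1, p3, p4) → 138.8735
  f3: (p1, p0, p3) → 150.3586
  f4: (p2, p0, p4) → 61.2738
  f5: (p2, p1, p4) → 55.2958
  f6: (p2, p1, p0) → 101.8273
Σ area = 621.205

Check V−E+F: 5 − 9 + 6 = 2.

facets=6 area=621.205


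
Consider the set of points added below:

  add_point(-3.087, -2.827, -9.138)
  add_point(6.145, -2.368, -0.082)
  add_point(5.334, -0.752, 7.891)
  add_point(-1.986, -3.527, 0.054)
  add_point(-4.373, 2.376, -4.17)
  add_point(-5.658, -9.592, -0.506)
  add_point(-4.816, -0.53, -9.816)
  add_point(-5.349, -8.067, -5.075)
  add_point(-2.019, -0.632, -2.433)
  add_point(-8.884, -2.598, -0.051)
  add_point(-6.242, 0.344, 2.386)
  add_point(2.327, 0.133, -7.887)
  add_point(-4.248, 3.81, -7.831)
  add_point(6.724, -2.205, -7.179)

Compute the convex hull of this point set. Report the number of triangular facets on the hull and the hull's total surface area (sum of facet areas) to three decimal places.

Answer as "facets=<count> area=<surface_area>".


Hull vertices (11/14): indices [0, 1, 2, 5, 6, 7, 9, 10, 11, 12, 13].

Triangle areas on the boundary:
  f1: (p1, p5, p13) → 49.2407
  f2: (p1, p2, p13) → 6.4317
  f3: (p1, p2, p5) → 56.5270
  f4: (p7, p5, p13) → 30.8335
  f5: (p7, p5, p9) → 18.2295
  f6: (p7, p6, p9) → 35.8529
  f7: (p10, p5, p9) → 16.6665
  f8: (p10, p2, p5) → 66.6662
  f9: (p12, p2, p13) → 94.9833
  f10: (p12, p10, p2) → 68.1127
  f11: (p12, p6, p9) → 25.5833
  f12: (p12, p10, p9) → 25.0403
  f13: (p0, p6, p13) → 12.1694
  f14: (p0, p7, p13) → 34.0067
  f15: (p0, p7, p6) → 8.8018
  f16: (p11, p6, p13) → 10.2627
  f17: (p11, p12, p13) → 2.8342
  f18: (p11, p12, p6) → 17.0205
Σ area = 579.263

Euler characteristic 11−27+18 = 2 ✓

facets=18 area=579.263


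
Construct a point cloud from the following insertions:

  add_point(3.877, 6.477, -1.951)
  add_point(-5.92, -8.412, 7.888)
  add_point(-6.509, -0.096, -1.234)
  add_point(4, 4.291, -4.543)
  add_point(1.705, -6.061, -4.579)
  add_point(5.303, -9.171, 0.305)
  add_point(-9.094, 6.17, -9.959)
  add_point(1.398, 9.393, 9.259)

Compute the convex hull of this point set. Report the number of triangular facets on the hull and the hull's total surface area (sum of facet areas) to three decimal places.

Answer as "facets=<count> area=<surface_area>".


7 of the 8 inputs are extreme points: [0, 1, 3, 4, 5, 6, 7].

Triangle areas on the boundary:
  f1: (p0, p7, p6) → 85.4327
  f2: (p0, p7, p5) → 93.2555
  f3: (p1, p7, p6) → 197.9029
  f4: (p1, p7, p5) → 127.6264
  f5: (p3, p0, p6) → 23.8899
  f6: (p3, p0, p5) → 22.8400
  f7: (p4, p3, p6) → 75.5898
  f8: (p4, p3, p5) → 34.1330
  f9: (p4, p1, p6) → 126.9704
  f10: (p4, p1, p5) → 46.1511
Σ area = 833.792

Euler: V−E+F = 7−15+10 = 2.

facets=10 area=833.792


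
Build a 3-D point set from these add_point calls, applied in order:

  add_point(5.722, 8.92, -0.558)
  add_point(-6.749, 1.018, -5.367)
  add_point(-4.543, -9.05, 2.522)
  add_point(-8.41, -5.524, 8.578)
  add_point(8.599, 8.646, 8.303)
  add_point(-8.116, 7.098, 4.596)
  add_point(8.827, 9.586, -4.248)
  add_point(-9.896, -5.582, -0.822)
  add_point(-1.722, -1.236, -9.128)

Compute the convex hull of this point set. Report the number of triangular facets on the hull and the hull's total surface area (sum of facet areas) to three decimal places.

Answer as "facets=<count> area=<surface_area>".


Points on the hull: [1, 2, 3, 4, 5, 6, 7, 8] (8 of 9).

Facet areas (half cross-product norm):
  f1: (p3, p2, p7) → 28.1148
  f2: (p5, p3, p7) → 60.3292
  f3: (p8, p2, p7) → 44.7831
  f4: (p8, p2, p6) → 109.9259
  f5: (p4, p5, p6) → 106.2169
  f6: (p4, p5, p3) → 113.6880
  f7: (p4, p2, p6) → 140.9660
  f8: (p4, p3, p2) → 88.1698
  f9: (p1, p5, p6) → 102.5362
  f10: (p1, p8, p6) → 52.7180
  f11: (p1, p5, p7) → 50.3646
  f12: (p1, p8, p7) → 27.2615
Σ area = 925.074

Euler characteristic 8−18+12 = 2 ✓

facets=12 area=925.074


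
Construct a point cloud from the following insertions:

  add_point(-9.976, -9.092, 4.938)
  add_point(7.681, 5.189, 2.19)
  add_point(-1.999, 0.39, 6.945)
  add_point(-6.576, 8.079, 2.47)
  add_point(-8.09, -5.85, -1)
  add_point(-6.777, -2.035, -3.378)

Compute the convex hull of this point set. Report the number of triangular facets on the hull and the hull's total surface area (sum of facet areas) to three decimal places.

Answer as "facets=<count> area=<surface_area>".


facets=8 area=425.581

Extreme-point indices: [0, 1, 2, 3, 4, 5] — 6 of 6 on the boundary.

Triangle areas on the boundary:
  f1: (p5, p3, p1) → 83.8434
  f2: (p2, p1, p0) → 47.8194
  f3: (p2, p3, p0) → 61.2787
  f4: (p2, p3, p1) → 58.6411
  f5: (p4, p1, p0) → 64.4423
  f6: (p4, p5, p1) → 36.4016
  f7: (p4, p3, p0) → 48.8010
  f8: (p4, p5, p3) → 24.3540
Σ area = 425.581

Euler characteristic 6−12+8 = 2 ✓


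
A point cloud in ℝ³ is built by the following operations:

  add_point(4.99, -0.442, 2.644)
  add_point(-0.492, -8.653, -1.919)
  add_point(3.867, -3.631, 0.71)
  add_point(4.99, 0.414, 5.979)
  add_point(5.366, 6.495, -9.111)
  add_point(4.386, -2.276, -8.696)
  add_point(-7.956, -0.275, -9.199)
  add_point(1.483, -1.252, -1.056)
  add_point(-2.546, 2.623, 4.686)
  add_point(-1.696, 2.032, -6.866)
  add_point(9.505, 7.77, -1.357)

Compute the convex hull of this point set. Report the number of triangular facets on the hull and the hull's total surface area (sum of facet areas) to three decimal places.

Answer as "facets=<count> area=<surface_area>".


facets=12 area=644.924

Extreme-point indices: [1, 2, 3, 4, 5, 6, 8, 10] — 8 of 11 on the boundary.

Per-facet area ½‖(b−a)×(c−a)‖:
  f1: (p5, p1, p6) → 61.9391
  f2: (p8, p3, p10) → 44.8859
  f3: (p8, p1, p6) → 82.9117
  f4: (p8, p3, p1) → 50.1755
  f5: (p4, p5, p6) → 55.2068
  f6: (p4, p5, p10) → 38.7725
  f7: (p4, p8, p6) → 103.4801
  f8: (p4, p8, p10) → 63.9025
  f9: (p2, p3, p1) → 14.0971
  f10: (p2, p5, p1) → 33.1144
  f11: (p2, p3, p10) → 38.1080
  f12: (p2, p5, p10) → 58.3303
Σ area = 644.924

Euler: V−E+F = 8−18+12 = 2.


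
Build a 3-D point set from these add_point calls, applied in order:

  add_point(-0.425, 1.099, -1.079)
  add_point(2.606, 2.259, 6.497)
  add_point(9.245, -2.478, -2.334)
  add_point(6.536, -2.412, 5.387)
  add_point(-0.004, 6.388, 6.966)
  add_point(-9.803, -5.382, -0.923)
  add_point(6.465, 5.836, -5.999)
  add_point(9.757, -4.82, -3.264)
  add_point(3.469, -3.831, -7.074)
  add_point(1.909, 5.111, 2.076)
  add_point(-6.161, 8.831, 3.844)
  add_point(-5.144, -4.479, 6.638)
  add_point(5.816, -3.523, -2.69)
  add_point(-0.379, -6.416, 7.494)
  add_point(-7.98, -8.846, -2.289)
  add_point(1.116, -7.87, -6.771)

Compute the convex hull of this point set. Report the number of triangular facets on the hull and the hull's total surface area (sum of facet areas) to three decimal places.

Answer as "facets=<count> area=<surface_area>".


facets=22 area=869.426

13 of the 16 inputs are extreme points: [1, 2, 3, 4, 5, 6, 7, 8, 10, 11, 13, 14, 15].

Triangle areas on the boundary:
  f1: (p6, p10, p5) → 123.7347
  f2: (p11, p10, p5) → 60.4783
  f3: (p11, p14, p5) → 18.3380
  f4: (p11, p14, p13) → 26.1860
  f5: (p2, p6, p7) → 8.5320
  f6: (p15, p13, p7) → 67.6064
  f7: (p15, p14, p13) → 62.8006
  f8: (p15, p14, p5) → 18.7776
  f9: (p4, p6, p10) → 53.0886
  f10: (p4, p11, p10) → 43.9247
  f11: (p4, p11, p13) → 31.2982
  f12: (p8, p6, p7) → 37.1538
  f13: (p8, p15, p7) → 16.6919
  f14: (p8, p6, p5) → 70.8802
  f15: (p8, p15, p5) → 28.2796
  f16: (p3, p2, p6) → 37.5377
  f17: (p3, p4, p6) → 72.8410
  f18: (p3, p13, p7) → 36.2728
  f19: (p3, p2, p7) → 9.5740
  f20: (p1, p4, p13) → 17.9661
  f21: (p1, p3, p13) → 25.0594
  f22: (p1, p3, p4) → 2.4042
Σ area = 869.426

Euler: V−E+F = 13−33+22 = 2.


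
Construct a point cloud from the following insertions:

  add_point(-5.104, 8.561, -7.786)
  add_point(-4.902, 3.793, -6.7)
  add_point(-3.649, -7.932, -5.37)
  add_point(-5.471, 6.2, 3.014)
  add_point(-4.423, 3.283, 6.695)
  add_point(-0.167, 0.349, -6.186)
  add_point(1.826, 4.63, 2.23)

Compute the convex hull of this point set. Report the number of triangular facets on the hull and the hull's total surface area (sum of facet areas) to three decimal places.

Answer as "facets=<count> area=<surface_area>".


facets=10 area=367.191

7 of the 7 inputs are extreme points: [0, 1, 2, 3, 4, 5, 6].

Per-facet area ½‖(b−a)×(c−a)‖:
  f1: (p0, p6, p3) → 41.3403
  f2: (p4, p6, p3) → 17.4433
  f3: (p4, p2, p3) → 39.3026
  f4: (p4, p2, p6) → 60.4837
  f5: (p1, p2, p3) → 58.9331
  f6: (p1, p0, p3) → 24.5245
  f7: (p1, p0, p2) → 3.7098
  f8: (p5, p2, p6) → 39.7350
  f9: (p5, p0, p6) → 46.4977
  f10: (p5, p0, p2) → 35.2213
Σ area = 367.191

Check V−E+F: 7 − 15 + 10 = 2.


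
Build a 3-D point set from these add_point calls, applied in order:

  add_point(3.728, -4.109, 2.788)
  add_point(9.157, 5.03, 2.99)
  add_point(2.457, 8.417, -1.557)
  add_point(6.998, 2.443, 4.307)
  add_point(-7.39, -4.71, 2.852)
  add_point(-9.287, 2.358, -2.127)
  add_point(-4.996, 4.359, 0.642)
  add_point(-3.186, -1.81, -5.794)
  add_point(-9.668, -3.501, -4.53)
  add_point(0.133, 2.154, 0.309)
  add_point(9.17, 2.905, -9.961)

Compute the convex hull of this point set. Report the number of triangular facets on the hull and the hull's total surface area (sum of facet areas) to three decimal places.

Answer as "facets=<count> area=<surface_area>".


facets=16 area=649.576

Extreme-point indices: [0, 1, 2, 3, 4, 5, 6, 7, 8, 10] — 10 of 11 on the boundary.

Per-facet area ½‖(b−a)×(c−a)‖:
  f1: (p5, p10, p8) → 63.4804
  f2: (p5, p2, p10) → 77.3051
  f3: (p1, p2, p10) → 51.4933
  f4: (p1, p0, p10) → 68.8972
  f5: (p1, p0, p3) → 7.8677
  f6: (p7, p10, p8) → 7.4909
  f7: (p7, p0, p8) → 35.3028
  f8: (p7, p0, p10) → 75.5977
  f9: (p6, p5, p2) → 16.9938
  f10: (p6, p1, p2) → 36.1742
  f11: (p6, p1, p3) → 21.4890
  f12: (p4, p6, p5) → 23.9602
  f13: (p4, p0, p8) → 41.8279
  f14: (p4, p5, p8) → 24.1254
  f15: (p4, p0, p3) → 36.4625
  f16: (p4, p6, p3) → 61.1076
Σ area = 649.576

Euler characteristic 10−24+16 = 2 ✓


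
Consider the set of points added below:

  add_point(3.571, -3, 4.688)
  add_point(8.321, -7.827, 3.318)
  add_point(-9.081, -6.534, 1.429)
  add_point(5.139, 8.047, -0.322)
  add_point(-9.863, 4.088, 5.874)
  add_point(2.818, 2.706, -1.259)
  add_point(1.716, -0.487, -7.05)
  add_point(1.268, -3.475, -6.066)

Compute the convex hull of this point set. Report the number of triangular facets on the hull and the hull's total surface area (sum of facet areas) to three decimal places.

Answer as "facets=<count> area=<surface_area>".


7 of the 8 inputs are extreme points: [0, 1, 2, 3, 4, 6, 7].

Area of each hull facet:
  f1: (p6, p3, p4) → 92.6629
  f2: (p6, p3, p1) → 80.1990
  f3: (p2, p1, p4) → 100.8400
  f4: (p2, p6, p4) → 86.0905
  f5: (p0, p1, p4) → 16.9636
  f6: (p0, p3, p4) → 89.5721
  f7: (p0, p3, p1) → 37.4820
  f8: (p7, p6, p1) → 17.4549
  f9: (p7, p2, p1) → 82.0760
  f10: (p7, p2, p6) → 17.9980
Σ area = 621.339

Euler: V−E+F = 7−15+10 = 2.

facets=10 area=621.339


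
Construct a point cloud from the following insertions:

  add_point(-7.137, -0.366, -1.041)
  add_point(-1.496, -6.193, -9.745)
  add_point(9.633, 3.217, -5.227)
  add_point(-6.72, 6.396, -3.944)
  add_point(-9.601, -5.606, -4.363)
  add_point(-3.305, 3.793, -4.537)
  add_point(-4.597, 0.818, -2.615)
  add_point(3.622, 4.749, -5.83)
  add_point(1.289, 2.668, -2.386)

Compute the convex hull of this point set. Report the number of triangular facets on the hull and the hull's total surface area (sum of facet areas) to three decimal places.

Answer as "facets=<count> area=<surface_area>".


facets=10 area=385.639

Hull vertices (7/9): indices [0, 1, 2, 3, 4, 7, 8].

Facet areas (half cross-product norm):
  f1: (p1, p2, p4) → 67.9602
  f2: (p1, p3, p4) → 59.7758
  f3: (p0, p2, p4) → 54.2044
  f4: (p0, p3, p4) → 20.6269
  f5: (p7, p3, p2) → 9.4764
  f6: (p7, p1, p2) → 38.7157
  f7: (p7, p1, p3) → 66.1437
  f8: (p8, p3, p2) → 25.6593
  f9: (p8, p0, p2) → 12.7659
  f10: (p8, p0, p3) → 30.3111
Σ area = 385.639

Check V−E+F: 7 − 15 + 10 = 2.


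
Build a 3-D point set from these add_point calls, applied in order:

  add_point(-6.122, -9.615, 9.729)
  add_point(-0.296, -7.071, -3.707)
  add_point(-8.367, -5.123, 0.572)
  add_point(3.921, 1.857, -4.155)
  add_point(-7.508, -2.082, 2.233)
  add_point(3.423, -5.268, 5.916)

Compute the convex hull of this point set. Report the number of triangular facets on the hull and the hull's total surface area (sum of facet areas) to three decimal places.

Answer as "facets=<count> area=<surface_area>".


6 of the 6 inputs are extreme points: [0, 1, 2, 3, 4, 5].

Facet areas (half cross-product norm):
  f1: (p1, p3, p2) → 45.2183
  f2: (p1, p0, p2) → 48.3843
  f3: (p5, p1, p3) → 49.9019
  f4: (p5, p1, p0) → 58.3442
  f5: (p4, p3, p2) → 23.7560
  f6: (p4, p0, p2) → 18.5602
  f7: (p4, p5, p3) → 68.6946
  f8: (p4, p5, p0) → 54.7519
Σ area = 367.611

Check V−E+F: 6 − 12 + 8 = 2.

facets=8 area=367.611


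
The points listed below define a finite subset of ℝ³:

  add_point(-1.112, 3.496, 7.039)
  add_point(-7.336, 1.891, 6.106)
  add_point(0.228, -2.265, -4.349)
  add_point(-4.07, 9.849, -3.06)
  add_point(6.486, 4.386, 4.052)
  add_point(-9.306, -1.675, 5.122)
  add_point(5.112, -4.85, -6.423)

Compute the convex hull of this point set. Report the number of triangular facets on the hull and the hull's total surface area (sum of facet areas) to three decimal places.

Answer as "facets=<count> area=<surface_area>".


7 of the 7 inputs are extreme points: [0, 1, 2, 3, 4, 5, 6].

Triangle areas on the boundary:
  f1: (p6, p3, p4) → 95.2544
  f2: (p0, p3, p4) → 50.0317
  f3: (p0, p6, p5) → 83.5633
  f4: (p0, p6, p4) → 57.2743
  f5: (p2, p3, p5) → 81.4811
  f6: (p2, p6, p5) → 20.7122
  f7: (p2, p6, p3) → 26.4149
  f8: (p1, p3, p5) → 22.9689
  f9: (p1, p0, p5) → 9.7939
  f10: (p1, p0, p3) → 38.9329
Σ area = 486.428

Euler characteristic 7−15+10 = 2 ✓

facets=10 area=486.428
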